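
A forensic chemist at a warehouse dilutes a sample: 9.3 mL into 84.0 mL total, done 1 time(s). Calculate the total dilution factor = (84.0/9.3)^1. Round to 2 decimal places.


Dilution factor calculation:
Single dilution = V_total / V_sample = 84.0 / 9.3 ≈ 9.032258
Number of dilutions = 1
Total DF = (84.0 / 9.3)^1 (full precision, rounded at the end) = 9.03

9.03


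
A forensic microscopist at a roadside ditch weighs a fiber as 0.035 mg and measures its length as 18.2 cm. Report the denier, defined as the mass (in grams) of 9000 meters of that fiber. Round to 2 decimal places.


Denier calculation:
Mass in grams = 0.035 mg / 1000 = 0.000035 g
Length in meters = 18.2 cm / 100 = 0.182 m
Linear density = mass / length = 0.000035 / 0.182 = 0.00019231 g/m
Denier = (g/m) * 9000 = 0.00019231 * 9000 = 1.73

1.73


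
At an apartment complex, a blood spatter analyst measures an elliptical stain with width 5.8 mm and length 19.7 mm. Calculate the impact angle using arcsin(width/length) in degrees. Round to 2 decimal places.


Blood spatter impact angle calculation:
width / length = 5.8 / 19.7 = 0.294416
angle = arcsin(0.294416)
angle = 17.12 degrees

17.12


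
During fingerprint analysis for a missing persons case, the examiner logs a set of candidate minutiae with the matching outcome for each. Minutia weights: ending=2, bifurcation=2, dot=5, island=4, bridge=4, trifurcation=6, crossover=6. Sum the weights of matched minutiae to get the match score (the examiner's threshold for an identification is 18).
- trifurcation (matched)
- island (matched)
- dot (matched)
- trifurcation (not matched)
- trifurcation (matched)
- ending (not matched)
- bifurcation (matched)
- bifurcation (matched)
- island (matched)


Weighted minutiae match score:
  trifurcation: matched, +6 (running total 6)
  island: matched, +4 (running total 10)
  dot: matched, +5 (running total 15)
  trifurcation: not matched, +0
  trifurcation: matched, +6 (running total 21)
  ending: not matched, +0
  bifurcation: matched, +2 (running total 23)
  bifurcation: matched, +2 (running total 25)
  island: matched, +4 (running total 29)
Total score = 29
Threshold = 18; verdict = identification

29


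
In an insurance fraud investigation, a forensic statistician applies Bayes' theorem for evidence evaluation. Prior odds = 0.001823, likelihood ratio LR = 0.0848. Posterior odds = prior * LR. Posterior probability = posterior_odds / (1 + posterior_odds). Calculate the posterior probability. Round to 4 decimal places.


Bayesian evidence evaluation:
Posterior odds = prior_odds * LR = 0.001823 * 0.0848 = 0.0001545904
Posterior probability = posterior_odds / (1 + posterior_odds)
= 0.0001545904 / (1 + 0.0001545904)
= 0.0001545904 / 1.0001545904
= 0.0002

0.0002


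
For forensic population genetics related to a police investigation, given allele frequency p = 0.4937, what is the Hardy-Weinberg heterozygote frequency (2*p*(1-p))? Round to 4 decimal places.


Hardy-Weinberg heterozygote frequency:
q = 1 - p = 1 - 0.4937 = 0.5063
2pq = 2 * 0.4937 * 0.5063 = 0.4999

0.4999


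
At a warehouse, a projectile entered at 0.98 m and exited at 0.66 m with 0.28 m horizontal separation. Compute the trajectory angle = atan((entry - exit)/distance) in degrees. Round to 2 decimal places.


Bullet trajectory angle:
Height difference = 0.98 - 0.66 = 0.32 m
angle = atan(0.32 / 0.28)
angle = atan(1.142857)
angle = 48.81 degrees

48.81


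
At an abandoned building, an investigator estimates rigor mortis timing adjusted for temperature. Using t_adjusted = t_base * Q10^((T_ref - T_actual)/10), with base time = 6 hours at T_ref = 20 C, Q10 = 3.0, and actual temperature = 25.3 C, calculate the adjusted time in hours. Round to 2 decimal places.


Rigor mortis time adjustment:
Exponent = (T_ref - T_actual) / 10 = (20 - 25.3) / 10 = -0.53
Q10 factor = 3.0^-0.53 = 0.55863
t_adjusted = 6 * 0.55863 = 3.35 hours

3.35


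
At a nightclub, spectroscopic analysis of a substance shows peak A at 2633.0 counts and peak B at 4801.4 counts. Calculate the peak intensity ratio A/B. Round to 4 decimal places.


Spectral peak ratio:
Peak A = 2633.0 counts
Peak B = 4801.4 counts
Ratio = 2633.0 / 4801.4 = 0.5484

0.5484


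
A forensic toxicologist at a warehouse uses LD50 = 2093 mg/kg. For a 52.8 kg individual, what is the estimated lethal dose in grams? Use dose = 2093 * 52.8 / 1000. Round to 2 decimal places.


Lethal dose calculation:
Lethal dose = LD50 * body_weight / 1000
= 2093 * 52.8 / 1000
= 110510.4 / 1000
= 110.51 g

110.51


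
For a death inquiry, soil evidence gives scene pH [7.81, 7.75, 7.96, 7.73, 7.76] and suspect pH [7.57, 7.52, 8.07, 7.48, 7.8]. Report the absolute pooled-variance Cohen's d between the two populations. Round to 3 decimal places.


Pooled-variance Cohen's d for soil pH comparison:
Scene mean = 39.01 / 5 = 7.802
Suspect mean = 38.44 / 5 = 7.688
Scene sample variance s_s^2 = 0.00867
Suspect sample variance s_c^2 = 0.06097
Pooled variance = ((n_s-1)*s_s^2 + (n_c-1)*s_c^2) / (n_s + n_c - 2) = 0.03482
Pooled SD = sqrt(0.03482) = 0.186601
Mean difference = 0.114
|d| = |0.114| / 0.186601 = 0.611

0.611


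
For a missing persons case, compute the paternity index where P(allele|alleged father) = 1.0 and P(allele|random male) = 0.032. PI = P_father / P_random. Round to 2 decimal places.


Paternity Index calculation:
PI = P(allele|father) / P(allele|random)
PI = 1.0 / 0.032
PI = 31.25

31.25


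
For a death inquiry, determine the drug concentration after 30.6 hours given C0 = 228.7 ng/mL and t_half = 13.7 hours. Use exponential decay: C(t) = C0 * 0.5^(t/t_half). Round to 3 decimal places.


Drug concentration decay:
Number of half-lives = t / t_half = 30.6 / 13.7 = 2.233577
Decay factor = 0.5^2.233577 = 0.21263087
C(t) = 228.7 * 0.21263087 = 48.629 ng/mL

48.629


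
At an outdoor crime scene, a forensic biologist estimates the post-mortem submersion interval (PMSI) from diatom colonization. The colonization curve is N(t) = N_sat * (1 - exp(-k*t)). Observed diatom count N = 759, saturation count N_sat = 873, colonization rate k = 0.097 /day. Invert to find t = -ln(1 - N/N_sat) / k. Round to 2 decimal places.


PMSI from diatom colonization curve:
N / N_sat = 759 / 873 = 0.869416
1 - N/N_sat = 0.130584
ln(1 - N/N_sat) = -2.035739
t = -ln(1 - N/N_sat) / k = -(-2.035739) / 0.097 = 20.99 days

20.99


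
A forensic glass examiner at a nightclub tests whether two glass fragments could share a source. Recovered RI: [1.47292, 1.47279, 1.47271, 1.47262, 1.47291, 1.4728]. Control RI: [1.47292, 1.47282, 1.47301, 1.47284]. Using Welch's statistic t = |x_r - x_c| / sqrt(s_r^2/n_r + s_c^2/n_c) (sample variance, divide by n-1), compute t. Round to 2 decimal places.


Welch's t-criterion for glass RI comparison:
Recovered mean = sum / n_r = 8.83675 / 6 = 1.4727917
Control mean = sum / n_c = 5.89159 / 4 = 1.4728975
Recovered sample variance s_r^2 = 1.33367e-08
Control sample variance s_c^2 = 7.49167e-09
Welch SE (unpooled) = sqrt(s_r^2/n_r + s_c^2/n_c) = sqrt(2.22278e-09 + 1.87292e-09) = sqrt(4.0957e-09) = 6.39977e-05
|mean_r - mean_c| = 0.000105833
t = 0.000105833 / 6.39977e-05 = 1.65

1.65


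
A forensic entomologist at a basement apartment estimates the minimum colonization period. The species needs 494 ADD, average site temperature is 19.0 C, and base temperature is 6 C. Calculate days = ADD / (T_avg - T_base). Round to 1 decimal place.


Insect development time:
Effective temperature = avg_temp - T_base = 19.0 - 6 = 13.0 C
Days = ADD / effective_temp = 494 / 13.0 = 38.0 days

38.0


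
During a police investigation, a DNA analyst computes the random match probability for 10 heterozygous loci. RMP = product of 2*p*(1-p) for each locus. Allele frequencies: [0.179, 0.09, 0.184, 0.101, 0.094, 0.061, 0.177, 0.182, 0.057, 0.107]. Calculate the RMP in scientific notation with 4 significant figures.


Computing RMP for 10 loci:
Locus 1: 2 * 0.179 * 0.821 = 0.293918
Locus 2: 2 * 0.09 * 0.91 = 0.1638
Locus 3: 2 * 0.184 * 0.816 = 0.300288
Locus 4: 2 * 0.101 * 0.899 = 0.181598
Locus 5: 2 * 0.094 * 0.906 = 0.170328
Locus 6: 2 * 0.061 * 0.939 = 0.114558
Locus 7: 2 * 0.177 * 0.823 = 0.291342
Locus 8: 2 * 0.182 * 0.818 = 0.297752
Locus 9: 2 * 0.057 * 0.943 = 0.107502
Locus 10: 2 * 0.107 * 0.893 = 0.191102
RMP = 9.129e-08

9.129e-08


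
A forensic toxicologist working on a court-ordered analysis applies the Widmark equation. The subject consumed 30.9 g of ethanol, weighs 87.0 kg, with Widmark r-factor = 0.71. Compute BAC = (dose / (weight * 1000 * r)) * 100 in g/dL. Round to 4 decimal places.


Applying the Widmark formula:
BAC = (dose_g / (body_wt * 1000 * r)) * 100
Denominator = 87.0 * 1000 * 0.71 = 61770
BAC = (30.9 / 61770) * 100
BAC = 0.0500 g/dL

0.0500


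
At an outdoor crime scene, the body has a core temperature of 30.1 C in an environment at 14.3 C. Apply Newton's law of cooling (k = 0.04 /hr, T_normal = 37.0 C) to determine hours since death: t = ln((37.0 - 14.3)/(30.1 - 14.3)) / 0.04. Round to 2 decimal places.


Using Newton's law of cooling:
t = ln((T_normal - T_ambient) / (T_body - T_ambient)) / k
T_normal - T_ambient = 22.7
T_body - T_ambient = 15.8
Ratio = 1.436709
ln(ratio) = 0.362355
t = 0.362355 / 0.04 = 9.06 hours

9.06


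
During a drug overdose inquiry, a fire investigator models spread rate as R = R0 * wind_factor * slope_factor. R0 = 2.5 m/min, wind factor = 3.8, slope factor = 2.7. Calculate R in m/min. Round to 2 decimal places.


Fire spread rate calculation:
R = R0 * wind_factor * slope_factor
= 2.5 * 3.8 * 2.7
= 9.5 * 2.7
= 25.65 m/min

25.65


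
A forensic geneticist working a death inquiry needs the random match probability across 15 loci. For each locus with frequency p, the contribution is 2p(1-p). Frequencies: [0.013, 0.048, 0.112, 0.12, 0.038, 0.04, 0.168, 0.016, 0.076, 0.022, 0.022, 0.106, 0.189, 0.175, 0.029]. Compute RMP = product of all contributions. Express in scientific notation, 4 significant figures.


Computing RMP for 15 loci:
Locus 1: 2 * 0.013 * 0.987 = 0.025662
Locus 2: 2 * 0.048 * 0.952 = 0.091392
Locus 3: 2 * 0.112 * 0.888 = 0.198912
Locus 4: 2 * 0.12 * 0.88 = 0.2112
Locus 5: 2 * 0.038 * 0.962 = 0.073112
Locus 6: 2 * 0.04 * 0.96 = 0.0768
Locus 7: 2 * 0.168 * 0.832 = 0.279552
Locus 8: 2 * 0.016 * 0.984 = 0.031488
Locus 9: 2 * 0.076 * 0.924 = 0.140448
Locus 10: 2 * 0.022 * 0.978 = 0.043032
Locus 11: 2 * 0.022 * 0.978 = 0.043032
Locus 12: 2 * 0.106 * 0.894 = 0.189528
Locus 13: 2 * 0.189 * 0.811 = 0.306558
Locus 14: 2 * 0.175 * 0.825 = 0.28875
Locus 15: 2 * 0.029 * 0.971 = 0.056318
RMP = 1.197e-15

1.197e-15


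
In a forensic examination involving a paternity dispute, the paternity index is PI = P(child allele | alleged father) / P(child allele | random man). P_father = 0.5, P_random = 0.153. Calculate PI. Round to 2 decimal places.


Paternity Index calculation:
PI = P(allele|father) / P(allele|random)
PI = 0.5 / 0.153
PI = 3.27

3.27


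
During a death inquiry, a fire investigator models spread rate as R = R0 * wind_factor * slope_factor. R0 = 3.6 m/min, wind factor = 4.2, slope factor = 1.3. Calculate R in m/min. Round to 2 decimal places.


Fire spread rate calculation:
R = R0 * wind_factor * slope_factor
= 3.6 * 4.2 * 1.3
= 15.12 * 1.3
= 19.66 m/min

19.66


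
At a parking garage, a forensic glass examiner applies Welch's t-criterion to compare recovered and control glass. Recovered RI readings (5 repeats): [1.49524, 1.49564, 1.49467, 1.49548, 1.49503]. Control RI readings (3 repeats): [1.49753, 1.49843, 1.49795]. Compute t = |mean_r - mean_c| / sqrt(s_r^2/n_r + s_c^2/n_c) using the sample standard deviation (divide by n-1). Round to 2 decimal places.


Welch's t-criterion for glass RI comparison:
Recovered mean = sum / n_r = 7.47606 / 5 = 1.495212
Control mean = sum / n_c = 4.49391 / 3 = 1.49797
Recovered sample variance s_r^2 = 1.4567e-07
Control sample variance s_c^2 = 2.028e-07
Welch SE (unpooled) = sqrt(s_r^2/n_r + s_c^2/n_c) = sqrt(2.9134e-08 + 6.76e-08) = sqrt(9.6734e-08) = 0.000311021
|mean_r - mean_c| = 0.002758
t = 0.002758 / 0.000311021 = 8.87

8.87


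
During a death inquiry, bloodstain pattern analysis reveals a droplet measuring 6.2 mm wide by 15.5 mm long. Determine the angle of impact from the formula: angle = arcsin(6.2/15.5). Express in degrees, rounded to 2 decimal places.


Blood spatter impact angle calculation:
width / length = 6.2 / 15.5 = 0.4
angle = arcsin(0.4)
angle = 23.58 degrees

23.58


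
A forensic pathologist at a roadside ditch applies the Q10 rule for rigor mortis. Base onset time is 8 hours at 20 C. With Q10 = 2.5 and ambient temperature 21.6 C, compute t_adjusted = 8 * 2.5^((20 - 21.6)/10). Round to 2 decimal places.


Rigor mortis time adjustment:
Exponent = (T_ref - T_actual) / 10 = (20 - 21.6) / 10 = -0.16
Q10 factor = 2.5^-0.16 = 0.86363
t_adjusted = 8 * 0.86363 = 6.91 hours

6.91


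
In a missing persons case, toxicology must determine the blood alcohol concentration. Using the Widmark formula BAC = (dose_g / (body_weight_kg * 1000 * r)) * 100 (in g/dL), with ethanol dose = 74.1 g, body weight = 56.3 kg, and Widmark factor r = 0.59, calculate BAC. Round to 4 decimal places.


Applying the Widmark formula:
BAC = (dose_g / (body_wt * 1000 * r)) * 100
Denominator = 56.3 * 1000 * 0.59 = 33217
BAC = (74.1 / 33217) * 100
BAC = 0.2231 g/dL

0.2231


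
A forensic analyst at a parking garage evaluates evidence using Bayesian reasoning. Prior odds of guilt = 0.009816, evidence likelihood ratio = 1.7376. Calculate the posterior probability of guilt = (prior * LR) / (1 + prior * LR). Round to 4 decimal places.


Bayesian evidence evaluation:
Posterior odds = prior_odds * LR = 0.009816 * 1.7376 = 0.01705628
Posterior probability = posterior_odds / (1 + posterior_odds)
= 0.01705628 / (1 + 0.01705628)
= 0.01705628 / 1.01705628
= 0.0168

0.0168


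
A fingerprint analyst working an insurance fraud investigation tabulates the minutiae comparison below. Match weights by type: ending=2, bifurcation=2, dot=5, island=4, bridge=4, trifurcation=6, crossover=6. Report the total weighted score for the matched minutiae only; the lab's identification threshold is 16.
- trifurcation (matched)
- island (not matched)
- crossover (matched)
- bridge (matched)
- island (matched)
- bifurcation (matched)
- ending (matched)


Weighted minutiae match score:
  trifurcation: matched, +6 (running total 6)
  island: not matched, +0
  crossover: matched, +6 (running total 12)
  bridge: matched, +4 (running total 16)
  island: matched, +4 (running total 20)
  bifurcation: matched, +2 (running total 22)
  ending: matched, +2 (running total 24)
Total score = 24
Threshold = 16; verdict = identification

24


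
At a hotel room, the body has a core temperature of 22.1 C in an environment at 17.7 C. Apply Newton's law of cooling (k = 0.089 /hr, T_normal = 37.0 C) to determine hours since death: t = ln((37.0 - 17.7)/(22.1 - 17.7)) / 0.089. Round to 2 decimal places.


Using Newton's law of cooling:
t = ln((T_normal - T_ambient) / (T_body - T_ambient)) / k
T_normal - T_ambient = 19.3
T_body - T_ambient = 4.4
Ratio = 4.386364
ln(ratio) = 1.478501
t = 1.478501 / 0.089 = 16.61 hours

16.61


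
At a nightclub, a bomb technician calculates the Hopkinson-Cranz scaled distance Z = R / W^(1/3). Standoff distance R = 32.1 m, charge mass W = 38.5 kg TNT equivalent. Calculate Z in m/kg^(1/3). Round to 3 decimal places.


Scaled distance calculation:
W^(1/3) = 38.5^(1/3) = 3.376657
Z = R / W^(1/3) = 32.1 / 3.376657
Z = 9.506 m/kg^(1/3)

9.506


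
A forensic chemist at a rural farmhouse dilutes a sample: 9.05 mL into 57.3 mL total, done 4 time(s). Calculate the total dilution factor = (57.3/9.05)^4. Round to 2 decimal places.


Dilution factor calculation:
Single dilution = V_total / V_sample = 57.3 / 9.05 ≈ 6.331492
Number of dilutions = 4
Total DF = (57.3 / 9.05)^4 (full precision, rounded at the end) = 1607.03

1607.03


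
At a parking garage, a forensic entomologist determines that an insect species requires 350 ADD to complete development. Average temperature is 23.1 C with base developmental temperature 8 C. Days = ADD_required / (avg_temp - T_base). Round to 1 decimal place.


Insect development time:
Effective temperature = avg_temp - T_base = 23.1 - 8 = 15.1 C
Days = ADD / effective_temp = 350 / 15.1 = 23.2 days

23.2


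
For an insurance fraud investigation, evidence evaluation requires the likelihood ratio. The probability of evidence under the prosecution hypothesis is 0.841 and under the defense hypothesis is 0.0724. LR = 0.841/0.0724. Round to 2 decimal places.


Likelihood ratio calculation:
LR = P(E|Hp) / P(E|Hd)
LR = 0.841 / 0.0724
LR = 11.62

11.62


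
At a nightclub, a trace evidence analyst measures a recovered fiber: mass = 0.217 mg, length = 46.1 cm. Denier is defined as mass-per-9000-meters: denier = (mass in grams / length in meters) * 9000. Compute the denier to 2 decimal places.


Denier calculation:
Mass in grams = 0.217 mg / 1000 = 0.000217 g
Length in meters = 46.1 cm / 100 = 0.461 m
Linear density = mass / length = 0.000217 / 0.461 = 0.00047072 g/m
Denier = (g/m) * 9000 = 0.00047072 * 9000 = 4.24

4.24


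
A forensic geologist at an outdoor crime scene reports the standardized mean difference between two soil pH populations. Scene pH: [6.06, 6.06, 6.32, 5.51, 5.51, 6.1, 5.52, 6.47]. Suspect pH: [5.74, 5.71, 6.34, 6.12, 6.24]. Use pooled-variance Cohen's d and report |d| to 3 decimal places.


Pooled-variance Cohen's d for soil pH comparison:
Scene mean = 47.55 / 8 = 5.94375
Suspect mean = 30.15 / 5 = 6.03
Scene sample variance s_s^2 = 0.146541
Suspect sample variance s_c^2 = 0.0837
Pooled variance = ((n_s-1)*s_s^2 + (n_c-1)*s_c^2) / (n_s + n_c - 2) = 0.12369
Pooled SD = sqrt(0.12369) = 0.351696
Mean difference = -0.08625
|d| = |-0.08625| / 0.351696 = 0.245

0.245


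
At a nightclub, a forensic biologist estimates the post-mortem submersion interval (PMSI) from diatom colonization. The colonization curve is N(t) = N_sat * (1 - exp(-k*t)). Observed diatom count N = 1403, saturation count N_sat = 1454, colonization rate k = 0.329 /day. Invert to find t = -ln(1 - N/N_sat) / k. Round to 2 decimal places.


PMSI from diatom colonization curve:
N / N_sat = 1403 / 1454 = 0.964924
1 - N/N_sat = 0.035076
ln(1 - N/N_sat) = -3.350238
t = -ln(1 - N/N_sat) / k = -(-3.350238) / 0.329 = 10.18 days

10.18


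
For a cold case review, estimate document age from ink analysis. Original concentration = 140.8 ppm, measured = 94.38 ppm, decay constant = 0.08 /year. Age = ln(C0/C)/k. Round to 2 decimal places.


Document age estimation:
C0/C = 140.8 / 94.38 = 1.491841
ln(C0/C) = 0.400011
t = 0.400011 / 0.08 = 5.00 years

5.00


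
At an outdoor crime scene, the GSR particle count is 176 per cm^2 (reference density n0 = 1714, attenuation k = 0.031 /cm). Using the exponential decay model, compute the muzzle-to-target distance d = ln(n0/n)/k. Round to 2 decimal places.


GSR distance calculation:
n0/n = 1714 / 176 = 9.738636
ln(n0/n) = 2.276101
d = 2.276101 / 0.031 = 73.42 cm

73.42


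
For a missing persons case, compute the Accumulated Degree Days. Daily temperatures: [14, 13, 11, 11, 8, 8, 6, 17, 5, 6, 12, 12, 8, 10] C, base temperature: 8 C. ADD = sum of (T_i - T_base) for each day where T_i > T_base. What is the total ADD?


Computing ADD day by day:
Day 1: max(0, 14 - 8) = 6
Day 2: max(0, 13 - 8) = 5
Day 3: max(0, 11 - 8) = 3
Day 4: max(0, 11 - 8) = 3
Day 5: max(0, 8 - 8) = 0
Day 6: max(0, 8 - 8) = 0
Day 7: max(0, 6 - 8) = 0
Day 8: max(0, 17 - 8) = 9
Day 9: max(0, 5 - 8) = 0
Day 10: max(0, 6 - 8) = 0
Day 11: max(0, 12 - 8) = 4
Day 12: max(0, 12 - 8) = 4
Day 13: max(0, 8 - 8) = 0
Day 14: max(0, 10 - 8) = 2
Total ADD = 36

36


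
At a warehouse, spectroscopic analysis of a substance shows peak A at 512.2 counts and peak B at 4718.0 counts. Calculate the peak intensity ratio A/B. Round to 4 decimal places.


Spectral peak ratio:
Peak A = 512.2 counts
Peak B = 4718.0 counts
Ratio = 512.2 / 4718.0 = 0.1086

0.1086


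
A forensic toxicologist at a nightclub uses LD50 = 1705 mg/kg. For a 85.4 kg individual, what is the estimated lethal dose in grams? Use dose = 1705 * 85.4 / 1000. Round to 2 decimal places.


Lethal dose calculation:
Lethal dose = LD50 * body_weight / 1000
= 1705 * 85.4 / 1000
= 145607 / 1000
= 145.61 g

145.61


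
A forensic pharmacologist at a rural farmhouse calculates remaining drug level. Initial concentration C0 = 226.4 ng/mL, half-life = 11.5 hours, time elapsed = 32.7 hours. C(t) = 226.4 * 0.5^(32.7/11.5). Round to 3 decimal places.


Drug concentration decay:
Number of half-lives = t / t_half = 32.7 / 11.5 = 2.843478
Decay factor = 0.5^2.843478 = 0.13932461
C(t) = 226.4 * 0.13932461 = 31.543 ng/mL

31.543


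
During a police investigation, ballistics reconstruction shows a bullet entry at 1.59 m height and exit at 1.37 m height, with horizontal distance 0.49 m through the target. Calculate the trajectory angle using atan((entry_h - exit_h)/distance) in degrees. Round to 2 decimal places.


Bullet trajectory angle:
Height difference = 1.59 - 1.37 = 0.22 m
angle = atan(0.22 / 0.49)
angle = atan(0.44898)
angle = 24.18 degrees

24.18


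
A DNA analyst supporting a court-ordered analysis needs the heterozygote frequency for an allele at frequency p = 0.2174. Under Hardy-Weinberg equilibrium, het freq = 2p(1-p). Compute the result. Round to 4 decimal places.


Hardy-Weinberg heterozygote frequency:
q = 1 - p = 1 - 0.2174 = 0.7826
2pq = 2 * 0.2174 * 0.7826 = 0.3403

0.3403


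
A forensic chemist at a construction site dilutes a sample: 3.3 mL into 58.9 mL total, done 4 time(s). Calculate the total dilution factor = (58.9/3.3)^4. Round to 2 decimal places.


Dilution factor calculation:
Single dilution = V_total / V_sample = 58.9 / 3.3 ≈ 17.848485
Number of dilutions = 4
Total DF = (58.9 / 3.3)^4 (full precision, rounded at the end) = 101485.83

101485.83


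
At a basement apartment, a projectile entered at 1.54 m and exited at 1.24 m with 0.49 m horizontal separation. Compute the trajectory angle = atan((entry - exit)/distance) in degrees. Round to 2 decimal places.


Bullet trajectory angle:
Height difference = 1.54 - 1.24 = 0.3 m
angle = atan(0.3 / 0.49)
angle = atan(0.612245)
angle = 31.48 degrees

31.48


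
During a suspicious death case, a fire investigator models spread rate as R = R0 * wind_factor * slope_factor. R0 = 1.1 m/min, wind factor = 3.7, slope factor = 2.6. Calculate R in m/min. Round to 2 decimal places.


Fire spread rate calculation:
R = R0 * wind_factor * slope_factor
= 1.1 * 3.7 * 2.6
= 4.07 * 2.6
= 10.58 m/min

10.58


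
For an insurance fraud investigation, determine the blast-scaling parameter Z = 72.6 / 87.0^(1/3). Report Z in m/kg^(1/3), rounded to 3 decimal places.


Scaled distance calculation:
W^(1/3) = 87.0^(1/3) = 4.431048
Z = R / W^(1/3) = 72.6 / 4.431048
Z = 16.384 m/kg^(1/3)

16.384


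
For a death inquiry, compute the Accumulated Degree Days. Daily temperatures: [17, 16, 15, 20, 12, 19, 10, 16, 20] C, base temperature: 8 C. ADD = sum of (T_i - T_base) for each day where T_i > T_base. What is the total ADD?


Computing ADD day by day:
Day 1: max(0, 17 - 8) = 9
Day 2: max(0, 16 - 8) = 8
Day 3: max(0, 15 - 8) = 7
Day 4: max(0, 20 - 8) = 12
Day 5: max(0, 12 - 8) = 4
Day 6: max(0, 19 - 8) = 11
Day 7: max(0, 10 - 8) = 2
Day 8: max(0, 16 - 8) = 8
Day 9: max(0, 20 - 8) = 12
Total ADD = 73

73


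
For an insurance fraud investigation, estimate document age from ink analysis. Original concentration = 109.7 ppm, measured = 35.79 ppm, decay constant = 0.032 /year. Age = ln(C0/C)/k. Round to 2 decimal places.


Document age estimation:
C0/C = 109.7 / 35.79 = 3.065102
ln(C0/C) = 1.120081
t = 1.120081 / 0.032 = 35.00 years

35.00


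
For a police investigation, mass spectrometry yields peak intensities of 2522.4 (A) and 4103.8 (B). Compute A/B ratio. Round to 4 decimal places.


Spectral peak ratio:
Peak A = 2522.4 counts
Peak B = 4103.8 counts
Ratio = 2522.4 / 4103.8 = 0.6146

0.6146


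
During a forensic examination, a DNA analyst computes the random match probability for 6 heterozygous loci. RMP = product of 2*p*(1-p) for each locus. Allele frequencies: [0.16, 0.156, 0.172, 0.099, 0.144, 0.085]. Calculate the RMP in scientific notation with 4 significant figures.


Computing RMP for 6 loci:
Locus 1: 2 * 0.16 * 0.84 = 0.2688
Locus 2: 2 * 0.156 * 0.844 = 0.263328
Locus 3: 2 * 0.172 * 0.828 = 0.284832
Locus 4: 2 * 0.099 * 0.901 = 0.178398
Locus 5: 2 * 0.144 * 0.856 = 0.246528
Locus 6: 2 * 0.085 * 0.915 = 0.15555
RMP = 1.379e-04

1.379e-04


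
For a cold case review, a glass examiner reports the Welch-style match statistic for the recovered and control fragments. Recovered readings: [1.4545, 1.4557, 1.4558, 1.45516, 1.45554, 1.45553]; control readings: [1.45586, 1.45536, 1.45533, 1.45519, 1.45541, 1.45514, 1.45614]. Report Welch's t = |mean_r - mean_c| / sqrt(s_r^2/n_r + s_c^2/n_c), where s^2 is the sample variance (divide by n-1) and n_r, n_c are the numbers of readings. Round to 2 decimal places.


Welch's t-criterion for glass RI comparison:
Recovered mean = sum / n_r = 8.73223 / 6 = 1.4553717
Control mean = sum / n_c = 10.18843 / 7 = 1.45549
Recovered sample variance s_r^2 = 2.29857e-07
Control sample variance s_c^2 = 1.368e-07
Welch SE (unpooled) = sqrt(s_r^2/n_r + s_c^2/n_c) = sqrt(3.83094e-08 + 1.95429e-08) = sqrt(5.78523e-08) = 0.000240525
|mean_r - mean_c| = 0.000118333
t = 0.000118333 / 0.000240525 = 0.49

0.49


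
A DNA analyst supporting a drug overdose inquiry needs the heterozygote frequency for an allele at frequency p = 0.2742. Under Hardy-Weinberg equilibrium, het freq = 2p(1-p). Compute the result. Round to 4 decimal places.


Hardy-Weinberg heterozygote frequency:
q = 1 - p = 1 - 0.2742 = 0.7258
2pq = 2 * 0.2742 * 0.7258 = 0.3980

0.3980


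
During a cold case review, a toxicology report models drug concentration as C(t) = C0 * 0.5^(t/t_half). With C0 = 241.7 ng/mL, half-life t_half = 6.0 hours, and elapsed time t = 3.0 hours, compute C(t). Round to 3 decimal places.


Drug concentration decay:
Number of half-lives = t / t_half = 3.0 / 6.0 = 0.5
Decay factor = 0.5^0.5 = 0.70710678
C(t) = 241.7 * 0.70710678 = 170.908 ng/mL

170.908


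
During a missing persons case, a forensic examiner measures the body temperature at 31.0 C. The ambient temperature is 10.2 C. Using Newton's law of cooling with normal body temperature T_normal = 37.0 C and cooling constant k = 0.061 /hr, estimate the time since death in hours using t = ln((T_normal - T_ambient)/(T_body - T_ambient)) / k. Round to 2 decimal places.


Using Newton's law of cooling:
t = ln((T_normal - T_ambient) / (T_body - T_ambient)) / k
T_normal - T_ambient = 26.8
T_body - T_ambient = 20.8
Ratio = 1.288462
ln(ratio) = 0.253449
t = 0.253449 / 0.061 = 4.15 hours

4.15


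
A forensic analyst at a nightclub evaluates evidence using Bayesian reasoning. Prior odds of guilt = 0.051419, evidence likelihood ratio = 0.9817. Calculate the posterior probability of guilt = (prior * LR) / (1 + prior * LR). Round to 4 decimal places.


Bayesian evidence evaluation:
Posterior odds = prior_odds * LR = 0.051419 * 0.9817 = 0.05047803
Posterior probability = posterior_odds / (1 + posterior_odds)
= 0.05047803 / (1 + 0.05047803)
= 0.05047803 / 1.05047803
= 0.0481

0.0481


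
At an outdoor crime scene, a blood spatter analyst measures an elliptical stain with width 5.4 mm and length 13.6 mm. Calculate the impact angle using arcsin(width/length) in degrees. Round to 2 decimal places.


Blood spatter impact angle calculation:
width / length = 5.4 / 13.6 = 0.397059
angle = arcsin(0.397059)
angle = 23.39 degrees

23.39


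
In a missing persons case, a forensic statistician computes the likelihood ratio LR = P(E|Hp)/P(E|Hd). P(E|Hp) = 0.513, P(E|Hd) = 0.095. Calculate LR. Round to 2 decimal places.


Likelihood ratio calculation:
LR = P(E|Hp) / P(E|Hd)
LR = 0.513 / 0.095
LR = 5.40

5.40


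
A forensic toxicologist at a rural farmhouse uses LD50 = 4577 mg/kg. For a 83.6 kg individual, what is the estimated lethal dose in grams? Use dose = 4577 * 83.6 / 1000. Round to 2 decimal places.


Lethal dose calculation:
Lethal dose = LD50 * body_weight / 1000
= 4577 * 83.6 / 1000
= 382637.2 / 1000
= 382.64 g

382.64


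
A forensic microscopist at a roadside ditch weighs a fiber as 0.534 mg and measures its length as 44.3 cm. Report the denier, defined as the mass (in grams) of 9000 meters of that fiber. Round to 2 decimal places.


Denier calculation:
Mass in grams = 0.534 mg / 1000 = 0.000534 g
Length in meters = 44.3 cm / 100 = 0.443 m
Linear density = mass / length = 0.000534 / 0.443 = 0.00120542 g/m
Denier = (g/m) * 9000 = 0.00120542 * 9000 = 10.85

10.85


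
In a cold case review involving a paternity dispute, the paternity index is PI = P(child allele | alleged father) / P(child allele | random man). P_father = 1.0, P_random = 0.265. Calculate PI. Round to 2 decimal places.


Paternity Index calculation:
PI = P(allele|father) / P(allele|random)
PI = 1.0 / 0.265
PI = 3.77

3.77


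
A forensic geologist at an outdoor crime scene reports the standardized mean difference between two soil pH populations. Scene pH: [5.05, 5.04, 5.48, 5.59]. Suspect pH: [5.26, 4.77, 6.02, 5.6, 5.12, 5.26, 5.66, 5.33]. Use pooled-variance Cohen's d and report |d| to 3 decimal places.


Pooled-variance Cohen's d for soil pH comparison:
Scene mean = 21.16 / 4 = 5.29
Suspect mean = 43.02 / 8 = 5.3775
Scene sample variance s_s^2 = 0.082067
Suspect sample variance s_c^2 = 0.143907
Pooled variance = ((n_s-1)*s_s^2 + (n_c-1)*s_c^2) / (n_s + n_c - 2) = 0.125355
Pooled SD = sqrt(0.125355) = 0.354055
Mean difference = -0.0875
|d| = |-0.0875| / 0.354055 = 0.247

0.247


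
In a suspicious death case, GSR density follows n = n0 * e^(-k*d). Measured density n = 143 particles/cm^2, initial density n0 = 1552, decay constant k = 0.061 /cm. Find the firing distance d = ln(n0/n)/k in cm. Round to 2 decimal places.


GSR distance calculation:
n0/n = 1552 / 143 = 10.853147
ln(n0/n) = 2.384455
d = 2.384455 / 0.061 = 39.09 cm

39.09


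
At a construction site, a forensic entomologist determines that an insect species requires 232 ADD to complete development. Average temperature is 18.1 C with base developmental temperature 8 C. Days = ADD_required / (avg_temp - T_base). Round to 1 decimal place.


Insect development time:
Effective temperature = avg_temp - T_base = 18.1 - 8 = 10.1 C
Days = ADD / effective_temp = 232 / 10.1 = 23.0 days

23.0


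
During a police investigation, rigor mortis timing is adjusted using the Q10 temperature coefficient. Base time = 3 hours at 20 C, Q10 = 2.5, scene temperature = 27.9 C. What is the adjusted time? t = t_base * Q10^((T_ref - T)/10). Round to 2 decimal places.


Rigor mortis time adjustment:
Exponent = (T_ref - T_actual) / 10 = (20 - 27.9) / 10 = -0.79
Q10 factor = 2.5^-0.79 = 0.48487
t_adjusted = 3 * 0.48487 = 1.45 hours

1.45


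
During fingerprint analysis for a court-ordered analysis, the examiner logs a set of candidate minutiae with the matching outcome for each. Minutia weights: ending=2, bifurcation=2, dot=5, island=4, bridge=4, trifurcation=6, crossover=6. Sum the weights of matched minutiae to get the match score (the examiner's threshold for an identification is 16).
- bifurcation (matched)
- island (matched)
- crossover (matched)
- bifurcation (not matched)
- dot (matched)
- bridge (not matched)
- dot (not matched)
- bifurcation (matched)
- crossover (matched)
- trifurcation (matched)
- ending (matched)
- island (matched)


Weighted minutiae match score:
  bifurcation: matched, +2 (running total 2)
  island: matched, +4 (running total 6)
  crossover: matched, +6 (running total 12)
  bifurcation: not matched, +0
  dot: matched, +5 (running total 17)
  bridge: not matched, +0
  dot: not matched, +0
  bifurcation: matched, +2 (running total 19)
  crossover: matched, +6 (running total 25)
  trifurcation: matched, +6 (running total 31)
  ending: matched, +2 (running total 33)
  island: matched, +4 (running total 37)
Total score = 37
Threshold = 16; verdict = identification

37


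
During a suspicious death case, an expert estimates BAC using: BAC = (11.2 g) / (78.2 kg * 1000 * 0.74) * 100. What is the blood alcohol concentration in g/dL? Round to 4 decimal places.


Applying the Widmark formula:
BAC = (dose_g / (body_wt * 1000 * r)) * 100
Denominator = 78.2 * 1000 * 0.74 = 57868
BAC = (11.2 / 57868) * 100
BAC = 0.0194 g/dL

0.0194


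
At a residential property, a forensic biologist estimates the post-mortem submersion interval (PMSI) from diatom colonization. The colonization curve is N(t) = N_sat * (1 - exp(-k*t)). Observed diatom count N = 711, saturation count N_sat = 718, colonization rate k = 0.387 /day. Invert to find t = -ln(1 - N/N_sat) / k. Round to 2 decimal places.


PMSI from diatom colonization curve:
N / N_sat = 711 / 718 = 0.990251
1 - N/N_sat = 0.009749
ln(1 - N/N_sat) = -4.630591
t = -ln(1 - N/N_sat) / k = -(-4.630591) / 0.387 = 11.97 days

11.97


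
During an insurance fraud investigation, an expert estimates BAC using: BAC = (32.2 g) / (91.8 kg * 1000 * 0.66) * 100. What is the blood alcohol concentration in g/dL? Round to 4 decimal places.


Applying the Widmark formula:
BAC = (dose_g / (body_wt * 1000 * r)) * 100
Denominator = 91.8 * 1000 * 0.66 = 60588
BAC = (32.2 / 60588) * 100
BAC = 0.0531 g/dL

0.0531


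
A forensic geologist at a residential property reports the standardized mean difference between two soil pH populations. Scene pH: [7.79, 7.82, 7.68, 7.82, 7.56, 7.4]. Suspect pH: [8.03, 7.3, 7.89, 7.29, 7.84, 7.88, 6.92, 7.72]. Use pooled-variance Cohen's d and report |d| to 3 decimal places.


Pooled-variance Cohen's d for soil pH comparison:
Scene mean = 46.07 / 6 = 7.678333
Suspect mean = 60.87 / 8 = 7.60875
Scene sample variance s_s^2 = 0.028817
Suspect sample variance s_c^2 = 0.15247
Pooled variance = ((n_s-1)*s_s^2 + (n_c-1)*s_c^2) / (n_s + n_c - 2) = 0.100948
Pooled SD = sqrt(0.100948) = 0.317723
Mean difference = 0.069583
|d| = |0.069583| / 0.317723 = 0.219

0.219


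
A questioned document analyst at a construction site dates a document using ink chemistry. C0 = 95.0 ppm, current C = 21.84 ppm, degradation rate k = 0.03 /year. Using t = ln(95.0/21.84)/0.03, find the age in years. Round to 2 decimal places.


Document age estimation:
C0/C = 95.0 / 21.84 = 4.349817
ln(C0/C) = 1.470134
t = 1.470134 / 0.03 = 49.00 years

49.00


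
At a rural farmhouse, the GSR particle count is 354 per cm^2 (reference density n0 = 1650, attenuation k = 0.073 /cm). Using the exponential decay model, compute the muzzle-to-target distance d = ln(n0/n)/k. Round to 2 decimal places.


GSR distance calculation:
n0/n = 1650 / 354 = 4.661017
ln(n0/n) = 1.539234
d = 1.539234 / 0.073 = 21.09 cm

21.09


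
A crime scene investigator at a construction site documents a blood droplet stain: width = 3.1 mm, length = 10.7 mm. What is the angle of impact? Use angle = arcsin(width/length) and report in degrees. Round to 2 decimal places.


Blood spatter impact angle calculation:
width / length = 3.1 / 10.7 = 0.28972
angle = arcsin(0.28972)
angle = 16.84 degrees

16.84


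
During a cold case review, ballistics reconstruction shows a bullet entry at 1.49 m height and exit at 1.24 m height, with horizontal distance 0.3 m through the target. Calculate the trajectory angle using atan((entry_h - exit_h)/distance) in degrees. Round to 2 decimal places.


Bullet trajectory angle:
Height difference = 1.49 - 1.24 = 0.25 m
angle = atan(0.25 / 0.3)
angle = atan(0.833333)
angle = 39.81 degrees

39.81


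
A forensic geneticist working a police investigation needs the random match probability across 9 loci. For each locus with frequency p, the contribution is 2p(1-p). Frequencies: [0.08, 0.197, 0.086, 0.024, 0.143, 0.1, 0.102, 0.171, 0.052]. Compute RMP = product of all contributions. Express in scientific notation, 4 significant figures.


Computing RMP for 9 loci:
Locus 1: 2 * 0.08 * 0.92 = 0.1472
Locus 2: 2 * 0.197 * 0.803 = 0.316382
Locus 3: 2 * 0.086 * 0.914 = 0.157208
Locus 4: 2 * 0.024 * 0.976 = 0.046848
Locus 5: 2 * 0.143 * 0.857 = 0.245102
Locus 6: 2 * 0.1 * 0.9 = 0.18
Locus 7: 2 * 0.102 * 0.898 = 0.183192
Locus 8: 2 * 0.171 * 0.829 = 0.283518
Locus 9: 2 * 0.052 * 0.948 = 0.098592
RMP = 7.749e-08

7.749e-08


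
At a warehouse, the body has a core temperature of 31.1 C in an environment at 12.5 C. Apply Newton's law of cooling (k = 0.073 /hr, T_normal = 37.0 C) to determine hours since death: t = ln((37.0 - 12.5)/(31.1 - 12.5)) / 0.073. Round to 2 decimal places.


Using Newton's law of cooling:
t = ln((T_normal - T_ambient) / (T_body - T_ambient)) / k
T_normal - T_ambient = 24.5
T_body - T_ambient = 18.6
Ratio = 1.317204
ln(ratio) = 0.275511
t = 0.275511 / 0.073 = 3.77 hours

3.77


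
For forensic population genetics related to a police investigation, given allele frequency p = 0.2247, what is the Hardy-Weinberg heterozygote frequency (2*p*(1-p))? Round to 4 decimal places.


Hardy-Weinberg heterozygote frequency:
q = 1 - p = 1 - 0.2247 = 0.7753
2pq = 2 * 0.2247 * 0.7753 = 0.3484

0.3484


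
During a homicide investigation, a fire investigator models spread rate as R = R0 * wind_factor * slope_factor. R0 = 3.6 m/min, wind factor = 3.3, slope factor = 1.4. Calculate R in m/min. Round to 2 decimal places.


Fire spread rate calculation:
R = R0 * wind_factor * slope_factor
= 3.6 * 3.3 * 1.4
= 11.88 * 1.4
= 16.63 m/min

16.63


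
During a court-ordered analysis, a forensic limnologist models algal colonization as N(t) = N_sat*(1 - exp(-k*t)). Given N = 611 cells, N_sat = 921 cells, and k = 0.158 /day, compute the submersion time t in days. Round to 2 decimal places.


PMSI from diatom colonization curve:
N / N_sat = 611 / 921 = 0.663409
1 - N/N_sat = 0.336591
ln(1 - N/N_sat) = -1.088887
t = -ln(1 - N/N_sat) / k = -(-1.088887) / 0.158 = 6.89 days

6.89


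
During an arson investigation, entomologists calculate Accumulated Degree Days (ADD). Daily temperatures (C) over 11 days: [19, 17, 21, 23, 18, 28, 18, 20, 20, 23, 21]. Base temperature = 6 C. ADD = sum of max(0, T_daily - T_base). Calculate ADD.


Computing ADD day by day:
Day 1: max(0, 19 - 6) = 13
Day 2: max(0, 17 - 6) = 11
Day 3: max(0, 21 - 6) = 15
Day 4: max(0, 23 - 6) = 17
Day 5: max(0, 18 - 6) = 12
Day 6: max(0, 28 - 6) = 22
Day 7: max(0, 18 - 6) = 12
Day 8: max(0, 20 - 6) = 14
Day 9: max(0, 20 - 6) = 14
Day 10: max(0, 23 - 6) = 17
Day 11: max(0, 21 - 6) = 15
Total ADD = 162

162


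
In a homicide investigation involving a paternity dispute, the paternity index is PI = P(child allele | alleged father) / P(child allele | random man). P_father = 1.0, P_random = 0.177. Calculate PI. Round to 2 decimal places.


Paternity Index calculation:
PI = P(allele|father) / P(allele|random)
PI = 1.0 / 0.177
PI = 5.65

5.65


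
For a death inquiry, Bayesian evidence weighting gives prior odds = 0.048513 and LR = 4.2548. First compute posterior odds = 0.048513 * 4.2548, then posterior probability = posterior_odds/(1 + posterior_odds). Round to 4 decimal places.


Bayesian evidence evaluation:
Posterior odds = prior_odds * LR = 0.048513 * 4.2548 = 0.2064131
Posterior probability = posterior_odds / (1 + posterior_odds)
= 0.2064131 / (1 + 0.2064131)
= 0.2064131 / 1.2064131
= 0.1711

0.1711


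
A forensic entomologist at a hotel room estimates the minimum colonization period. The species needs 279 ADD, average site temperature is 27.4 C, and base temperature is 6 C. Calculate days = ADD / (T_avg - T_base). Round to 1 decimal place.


Insect development time:
Effective temperature = avg_temp - T_base = 27.4 - 6 = 21.4 C
Days = ADD / effective_temp = 279 / 21.4 = 13.0 days

13.0


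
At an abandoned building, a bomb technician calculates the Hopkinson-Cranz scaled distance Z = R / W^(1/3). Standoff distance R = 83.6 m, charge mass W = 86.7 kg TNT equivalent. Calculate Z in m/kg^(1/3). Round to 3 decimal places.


Scaled distance calculation:
W^(1/3) = 86.7^(1/3) = 4.425949
Z = R / W^(1/3) = 83.6 / 4.425949
Z = 18.889 m/kg^(1/3)

18.889
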